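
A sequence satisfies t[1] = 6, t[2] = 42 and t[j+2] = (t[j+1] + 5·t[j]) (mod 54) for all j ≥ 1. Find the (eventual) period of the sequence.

We have t[1] = 6, t[2] = 42, t[3] = 18, t[4] = 12, t[5] = 48, t[6] = 0, t[7] = 24, t[8] = 24, t[9] = 36, t[10] = 48, t[11] = 12, t[12] = 36, t[13] = 42, t[14] = 6, t[15] = 0, t[16] = 30, t[17] = 30, t[18] = 18, t[19] = 6, t[20] = 42.
The sequence repeats with period 18.

18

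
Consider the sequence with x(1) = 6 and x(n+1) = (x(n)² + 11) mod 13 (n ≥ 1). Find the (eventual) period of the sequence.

x(1) = 6, x(2) = 8, x(3) = 10, x(4) = 7, x(5) = 8.
Since x(5) = x(2) = 8, the sequence is eventually periodic: after a pre-period of length 1 it cycles with period 3.

3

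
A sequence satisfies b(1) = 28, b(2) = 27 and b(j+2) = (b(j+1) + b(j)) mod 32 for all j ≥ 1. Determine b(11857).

28

We have b(1) = 28; b(2) = 27; b(3) = 23; b(4) = 18; b(5) = 9; b(6) = 27; b(7) = 4; b(8) = 31; b(9) = 3; b(10) = 2; b(11) = 5; b(12) = 7; b(13) = 12; b(14) = 19; b(15) = 31; b(16) = 18; b(17) = 17; b(18) = 3; b(19) = 20; b(20) = 23; b(21) = 11; b(22) = 2; b(23) = 13; b(24) = 15; b(25) = 28; b(26) = 11; b(27) = 7; b(28) = 18; b(29) = 25; b(30) = 11; b(31) = 4; b(32) = 15; b(33) = 19; b(34) = 2; b(35) = 21; b(36) = 23; b(37) = 12; b(38) = 3; b(39) = 15; b(40) = 18; b(41) = 1; b(42) = 19; b(43) = 20; b(44) = 7; b(45) = 27; b(46) = 2; b(47) = 29; b(48) = 31; b(49) = 28; b(50) = 27.
Since (b(49), b(50)) = (b(1), b(2)) = (28, 27) (two consecutive terms determine the rest), the sequence is periodic with period 48.
(11857 - 1) mod 48 = 0, so b(11857) = b(1) = 28.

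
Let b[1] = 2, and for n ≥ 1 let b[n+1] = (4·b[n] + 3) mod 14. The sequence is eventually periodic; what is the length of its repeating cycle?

3

Computing terms: b[1] = 2,  b[2] = 11,  b[3] = 5,  b[4] = 9,  b[5] = 11.
Since b[5] = b[2] = 11, the sequence is eventually periodic: after a pre-period of length 1 it cycles with period 3.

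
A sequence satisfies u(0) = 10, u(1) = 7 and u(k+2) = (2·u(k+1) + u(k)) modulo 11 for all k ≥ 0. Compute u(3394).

8

Computing terms: u(0) = 10, u(1) = 7, u(2) = 2, u(3) = 0, u(4) = 2, u(5) = 4, u(6) = 10, u(7) = 2, u(8) = 3, u(9) = 8, u(10) = 8, u(11) = 2, u(12) = 1, u(13) = 4, u(14) = 9, u(15) = 0, u(16) = 9, u(17) = 7, u(18) = 1, u(19) = 9, u(20) = 8, u(21) = 3, u(22) = 3, u(23) = 9, u(24) = 10, u(25) = 7.
Since (u(24), u(25)) = (u(0), u(1)) = (10, 7) (two consecutive terms determine the rest), the sequence is periodic with period 24.
(3394 - 0) mod 24 = 10, so u(3394) = u(10) = 8.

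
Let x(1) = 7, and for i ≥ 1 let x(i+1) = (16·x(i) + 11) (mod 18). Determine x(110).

x(1) = 7; x(2) = 15; x(3) = 17; x(4) = 13; x(5) = 3; x(6) = 5; x(7) = 1; x(8) = 9; x(9) = 11; x(10) = 7.
Since x(10) = x(1) = 7, the sequence is periodic with period 9.
(110 - 1) mod 9 = 1, so x(110) = x(2) = 15.

15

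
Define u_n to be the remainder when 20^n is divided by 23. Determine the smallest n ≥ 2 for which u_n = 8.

Computing terms: u_1 = 20; u_2 = 9; u_3 = 19; u_4 = 12; u_5 = 10; u_6 = 16; u_7 = 21; u_8 = 6; u_9 = 5; u_{10} = 8; u_{11} = 22; u_{12} = 3; u_{13} = 14; u_{14} = 4; u_{15} = 11; u_{16} = 13; u_{17} = 7; u_{18} = 2; u_{19} = 17; u_{20} = 18; u_{21} = 15; u_{22} = 1; u_{23} = 20.
The sequence repeats with period 22.
The value 8 first appears (with n ≥ 2) at u_{10}.

10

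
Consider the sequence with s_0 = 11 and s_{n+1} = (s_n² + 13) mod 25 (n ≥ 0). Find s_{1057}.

We have s_0 = 11,  s_1 = 9,  s_2 = 19,  s_3 = 24,  s_4 = 14,  s_5 = 9.
Since s_5 = s_1 = 9, the sequence is eventually periodic: after a pre-period of length 1 it cycles with period 4.
For n ≥ 1, s_n depends only on (n - 1) mod 4. (1057 - 1) mod 4 = 0, so s_{1057} = s_1 = 9.

9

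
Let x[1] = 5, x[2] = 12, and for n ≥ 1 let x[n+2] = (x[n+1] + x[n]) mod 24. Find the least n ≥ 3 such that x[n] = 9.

10

We have x[1] = 5, x[2] = 12, x[3] = 17, x[4] = 5, x[5] = 22, x[6] = 3, x[7] = 1, x[8] = 4, x[9] = 5, x[10] = 9, x[11] = 14, x[12] = 23, x[13] = 13, x[14] = 12, x[15] = 1, x[16] = 13, x[17] = 14, x[18] = 3, x[19] = 17, x[20] = 20, x[21] = 13, x[22] = 9, x[23] = 22, x[24] = 7, x[25] = 5, x[26] = 12.
Since (x[25], x[26]) = (x[1], x[2]) = (5, 12) (two consecutive terms determine the rest), the sequence is periodic with period 24.
The value 9 first appears (with n ≥ 3) at x[10].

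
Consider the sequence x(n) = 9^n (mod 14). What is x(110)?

We have x(0) = 1,  x(1) = 9,  x(2) = 11,  x(3) = 1.
The sequence repeats with period 3.
So x(110) = x(0 + ((110-0) mod 3)) = x(2) = 11.

11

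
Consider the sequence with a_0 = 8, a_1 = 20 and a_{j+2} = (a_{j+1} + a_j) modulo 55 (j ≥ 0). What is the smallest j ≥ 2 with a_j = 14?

a_0 = 8, a_1 = 20, a_2 = 28, a_3 = 48, a_4 = 21, a_5 = 14, a_6 = 35, a_7 = 49, a_8 = 29, a_9 = 23, a_{10} = 52, a_{11} = 20, a_{12} = 17, a_{13} = 37, a_{14} = 54, a_{15} = 36, a_{16} = 35, a_{17} = 16, a_{18} = 51, a_{19} = 12, a_{20} = 8, a_{21} = 20.
Since (a_{20}, a_{21}) = (a_0, a_1) = (8, 20) (two consecutive terms determine the rest), the sequence is periodic with period 20.
The value 14 first appears (with j ≥ 2) at a_5.

5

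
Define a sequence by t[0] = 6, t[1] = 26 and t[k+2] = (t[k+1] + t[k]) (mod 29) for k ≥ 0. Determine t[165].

5

t[0] = 6,  t[1] = 26,  t[2] = 3,  t[3] = 0,  t[4] = 3,  t[5] = 3,  t[6] = 6,  t[7] = 9,  t[8] = 15,  t[9] = 24,  t[10] = 10,  t[11] = 5,  t[12] = 15,  t[13] = 20,  t[14] = 6,  t[15] = 26.
Since (t[14], t[15]) = (t[0], t[1]) = (6, 26) (two consecutive terms determine the rest), the sequence is periodic with period 14.
(165 - 0) mod 14 = 11, so t[165] = t[11] = 5.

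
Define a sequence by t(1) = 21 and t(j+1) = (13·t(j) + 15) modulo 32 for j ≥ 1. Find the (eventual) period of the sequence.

32

Listing terms: t(1) = 21; t(2) = 0; t(3) = 15; t(4) = 18; t(5) = 25; t(6) = 20; t(7) = 19; t(8) = 6; t(9) = 29; t(10) = 8; t(11) = 23; t(12) = 26; t(13) = 1; t(14) = 28; t(15) = 27; t(16) = 14; t(17) = 5; t(18) = 16; t(19) = 31; t(20) = 2; t(21) = 9; t(22) = 4; t(23) = 3; t(24) = 22; t(25) = 13; t(26) = 24; t(27) = 7; t(28) = 10; t(29) = 17; t(30) = 12; t(31) = 11; t(32) = 30; t(33) = 21.
Since t(33) = t(1) = 21, the sequence is periodic with period 32.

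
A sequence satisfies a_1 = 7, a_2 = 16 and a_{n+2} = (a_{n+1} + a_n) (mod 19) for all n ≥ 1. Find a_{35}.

We have a_1 = 7; a_2 = 16; a_3 = 4; a_4 = 1; a_5 = 5; a_6 = 6; a_7 = 11; a_8 = 17; a_9 = 9; a_{10} = 7; a_{11} = 16.
The sequence repeats with period 9.
So a_{35} = a_{1 + ((35-1) mod 9)} = a_8 = 17.

17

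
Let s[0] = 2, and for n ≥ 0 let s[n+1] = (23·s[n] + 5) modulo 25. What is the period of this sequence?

20

We have s[0] = 2, s[1] = 1, s[2] = 3, s[3] = 24, s[4] = 7, s[5] = 16, s[6] = 23, s[7] = 9, s[8] = 12, s[9] = 6, s[10] = 18, s[11] = 19, s[12] = 17, s[13] = 21, s[14] = 13, s[15] = 4, s[16] = 22, s[17] = 11, s[18] = 8, s[19] = 14, s[20] = 2.
Since s[20] = s[0] = 2, the sequence is periodic with period 20.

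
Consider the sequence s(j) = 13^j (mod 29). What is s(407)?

13

Listing terms: s(0) = 1,  s(1) = 13,  s(2) = 24,  s(3) = 22,  s(4) = 25,  s(5) = 6,  s(6) = 20,  s(7) = 28,  s(8) = 16,  s(9) = 5,  s(10) = 7,  s(11) = 4,  s(12) = 23,  s(13) = 9,  s(14) = 1.
The sequence repeats with period 14.
(407 - 0) mod 14 = 1, so s(407) = s(1) = 13.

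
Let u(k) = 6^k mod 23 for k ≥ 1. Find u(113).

We have u(1) = 6; u(2) = 13; u(3) = 9; u(4) = 8; u(5) = 2; u(6) = 12; u(7) = 3; u(8) = 18; u(9) = 16; u(10) = 4; u(11) = 1; u(12) = 6.
Since u(12) = u(1) = 6, the sequence is periodic with period 11.
So u(113) = u(1 + ((113-1) mod 11)) = u(3) = 9.

9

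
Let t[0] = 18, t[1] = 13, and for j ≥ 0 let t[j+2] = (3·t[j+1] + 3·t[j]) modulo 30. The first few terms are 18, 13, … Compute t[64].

Listing terms: t[0] = 18, t[1] = 13, t[2] = 3, t[3] = 18, t[4] = 3, t[5] = 3, t[6] = 18.
Since (t[5], t[6]) = (t[2], t[3]) = (3, 18) (two consecutive terms determine the rest), the sequence is eventually periodic: after a pre-period of length 2 it cycles with period 3.
For j ≥ 2, t[j] depends only on (j - 2) mod 3. (64 - 2) mod 3 = 2, so t[64] = t[4] = 3.

3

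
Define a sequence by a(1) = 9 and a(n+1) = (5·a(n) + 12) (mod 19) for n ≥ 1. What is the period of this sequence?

9

Computing terms: a(1) = 9, a(2) = 0, a(3) = 12, a(4) = 15, a(5) = 11, a(6) = 10, a(7) = 5, a(8) = 18, a(9) = 7, a(10) = 9.
Since a(10) = a(1) = 9, the sequence is periodic with period 9.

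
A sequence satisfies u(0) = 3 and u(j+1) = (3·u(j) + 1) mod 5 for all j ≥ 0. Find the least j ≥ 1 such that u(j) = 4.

We have u(0) = 3, u(1) = 0, u(2) = 1, u(3) = 4, u(4) = 3.
The sequence repeats with period 4.
The value 4 first appears (with j ≥ 1) at u(3).

3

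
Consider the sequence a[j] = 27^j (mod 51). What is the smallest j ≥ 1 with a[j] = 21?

4

Listing terms: a[0] = 1, a[1] = 27, a[2] = 15, a[3] = 48, a[4] = 21, a[5] = 6, a[6] = 9, a[7] = 39, a[8] = 33, a[9] = 24, a[10] = 36, a[11] = 3, a[12] = 30, a[13] = 45, a[14] = 42, a[15] = 12, a[16] = 18, a[17] = 27.
Since a[17] = a[1] = 27, the sequence is eventually periodic: after a pre-period of length 1 it cycles with period 16.
The value 21 first appears (with j ≥ 1) at a[4].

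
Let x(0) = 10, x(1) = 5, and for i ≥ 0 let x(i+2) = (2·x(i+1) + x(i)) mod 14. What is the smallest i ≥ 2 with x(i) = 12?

4

Computing terms: x(0) = 10; x(1) = 5; x(2) = 6; x(3) = 3; x(4) = 12; x(5) = 13; x(6) = 10; x(7) = 5.
Since (x(6), x(7)) = (x(0), x(1)) = (10, 5) (two consecutive terms determine the rest), the sequence is periodic with period 6.
The value 12 first appears (with i ≥ 2) at x(4).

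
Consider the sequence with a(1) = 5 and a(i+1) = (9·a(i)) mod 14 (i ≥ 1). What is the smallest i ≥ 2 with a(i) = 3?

2

Listing terms: a(1) = 5, a(2) = 3, a(3) = 13, a(4) = 5.
The sequence repeats with period 3.
The value 3 first appears (with i ≥ 2) at a(2).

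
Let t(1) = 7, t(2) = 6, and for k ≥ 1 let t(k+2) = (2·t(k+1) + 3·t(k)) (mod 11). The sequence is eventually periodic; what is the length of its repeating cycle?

We have t(1) = 7, t(2) = 6, t(3) = 0, t(4) = 7, t(5) = 3, t(6) = 5, t(7) = 8, t(8) = 9, t(9) = 9, t(10) = 1, t(11) = 7, t(12) = 6.
The sequence repeats with period 10.

10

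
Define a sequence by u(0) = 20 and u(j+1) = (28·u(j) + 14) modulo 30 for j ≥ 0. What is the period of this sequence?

Listing terms: u(0) = 20, u(1) = 4, u(2) = 6, u(3) = 2, u(4) = 10, u(5) = 24, u(6) = 26, u(7) = 22, u(8) = 0, u(9) = 14, u(10) = 16, u(11) = 12, u(12) = 20.
The sequence repeats with period 12.

12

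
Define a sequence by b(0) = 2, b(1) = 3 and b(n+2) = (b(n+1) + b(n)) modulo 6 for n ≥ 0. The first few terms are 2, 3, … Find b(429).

We have b(0) = 2; b(1) = 3; b(2) = 5; b(3) = 2; b(4) = 1; b(5) = 3; b(6) = 4; b(7) = 1; b(8) = 5; b(9) = 0; b(10) = 5; b(11) = 5; b(12) = 4; b(13) = 3; b(14) = 1; b(15) = 4; b(16) = 5; b(17) = 3; b(18) = 2; b(19) = 5; b(20) = 1; b(21) = 0; b(22) = 1; b(23) = 1; b(24) = 2; b(25) = 3.
Since (b(24), b(25)) = (b(0), b(1)) = (2, 3) (two consecutive terms determine the rest), the sequence is periodic with period 24.
(429 - 0) mod 24 = 21, so b(429) = b(21) = 0.

0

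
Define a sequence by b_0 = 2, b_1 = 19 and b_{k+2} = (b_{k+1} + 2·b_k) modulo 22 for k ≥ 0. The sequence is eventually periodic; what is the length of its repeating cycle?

10

b_0 = 2; b_1 = 19; b_2 = 1; b_3 = 17; b_4 = 19; b_5 = 9; b_6 = 3; b_7 = 21; b_8 = 5; b_9 = 3; b_{10} = 13; b_{11} = 19; b_{12} = 1.
Since (b_{11}, b_{12}) = (b_1, b_2) = (19, 1) (two consecutive terms determine the rest), the sequence is eventually periodic: after a pre-period of length 1 it cycles with period 10.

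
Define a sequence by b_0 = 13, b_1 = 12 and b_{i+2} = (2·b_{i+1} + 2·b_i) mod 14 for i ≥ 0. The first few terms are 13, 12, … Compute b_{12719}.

0

b_0 = 13, b_1 = 12, b_2 = 8, b_3 = 12, b_4 = 12, b_5 = 6, b_6 = 8, b_7 = 0, b_8 = 2, b_9 = 4, b_{10} = 12, b_{11} = 4, b_{12} = 4, b_{13} = 2, b_{14} = 12, b_{15} = 0, b_{16} = 10, b_{17} = 6, b_{18} = 4, b_{19} = 6, b_{20} = 6, b_{21} = 10, b_{22} = 4, b_{23} = 0, b_{24} = 8, b_{25} = 2, b_{26} = 6, b_{27} = 2, b_{28} = 2, b_{29} = 8, b_{30} = 6, b_{31} = 0, b_{32} = 12, b_{33} = 10, b_{34} = 2, b_{35} = 10, b_{36} = 10, b_{37} = 12, b_{38} = 2, b_{39} = 0, b_{40} = 4, b_{41} = 8, b_{42} = 10, b_{43} = 8, b_{44} = 8, b_{45} = 4, b_{46} = 10, b_{47} = 0, b_{48} = 6, b_{49} = 12, b_{50} = 8.
Since (b_{49}, b_{50}) = (b_1, b_2) = (12, 8) (two consecutive terms determine the rest), the sequence is eventually periodic: after a pre-period of length 1 it cycles with period 48.
For i ≥ 1, b_i depends only on (i - 1) mod 48. (12719 - 1) mod 48 = 46, so b_{12719} = b_{47} = 0.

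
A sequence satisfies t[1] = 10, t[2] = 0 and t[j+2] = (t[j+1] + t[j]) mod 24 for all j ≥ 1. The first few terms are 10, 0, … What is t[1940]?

16

We have t[1] = 10; t[2] = 0; t[3] = 10; t[4] = 10; t[5] = 20; t[6] = 6; t[7] = 2; t[8] = 8; t[9] = 10; t[10] = 18; t[11] = 4; t[12] = 22; t[13] = 2; t[14] = 0; t[15] = 2; t[16] = 2; t[17] = 4; t[18] = 6; t[19] = 10; t[20] = 16; t[21] = 2; t[22] = 18; t[23] = 20; t[24] = 14; t[25] = 10; t[26] = 0.
Since (t[25], t[26]) = (t[1], t[2]) = (10, 0) (two consecutive terms determine the rest), the sequence is periodic with period 24.
(1940 - 1) mod 24 = 19, so t[1940] = t[20] = 16.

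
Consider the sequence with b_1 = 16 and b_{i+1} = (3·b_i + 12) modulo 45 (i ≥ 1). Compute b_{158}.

Computing terms: b_1 = 16; b_2 = 15; b_3 = 12; b_4 = 3; b_5 = 21; b_6 = 30; b_7 = 12.
Since b_7 = b_3 = 12, the sequence is eventually periodic: after a pre-period of length 2 it cycles with period 4.
For i ≥ 3, b_i depends only on (i - 3) mod 4. (158 - 3) mod 4 = 3, so b_{158} = b_6 = 30.

30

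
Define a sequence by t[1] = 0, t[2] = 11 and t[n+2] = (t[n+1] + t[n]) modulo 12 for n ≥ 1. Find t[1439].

1

Computing terms: t[1] = 0; t[2] = 11; t[3] = 11; t[4] = 10; t[5] = 9; t[6] = 7; t[7] = 4; t[8] = 11; t[9] = 3; t[10] = 2; t[11] = 5; t[12] = 7; t[13] = 0; t[14] = 7; t[15] = 7; t[16] = 2; t[17] = 9; t[18] = 11; t[19] = 8; t[20] = 7; t[21] = 3; t[22] = 10; t[23] = 1; t[24] = 11; t[25] = 0; t[26] = 11.
The sequence repeats with period 24.
(1439 - 1) mod 24 = 22, so t[1439] = t[23] = 1.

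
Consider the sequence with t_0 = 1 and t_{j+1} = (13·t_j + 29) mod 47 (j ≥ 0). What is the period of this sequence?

46

Listing terms: t_0 = 1; t_1 = 42; t_2 = 11; t_3 = 31; t_4 = 9; t_5 = 5; t_6 = 0; t_7 = 29; t_8 = 30; t_9 = 43; t_{10} = 24; t_{11} = 12; t_{12} = 44; t_{13} = 37; t_{14} = 40; t_{15} = 32; t_{16} = 22; t_{17} = 33; t_{18} = 35; t_{19} = 14; t_{20} = 23; t_{21} = 46; t_{22} = 16; t_{23} = 2; t_{24} = 8; t_{25} = 39; t_{26} = 19; t_{27} = 41; t_{28} = 45; t_{29} = 3; t_{30} = 21; t_{31} = 20; t_{32} = 7; t_{33} = 26; t_{34} = 38; t_{35} = 6; t_{36} = 13; t_{37} = 10; t_{38} = 18; t_{39} = 28; t_{40} = 17; t_{41} = 15; t_{42} = 36; t_{43} = 27; t_{44} = 4; t_{45} = 34; t_{46} = 1.
The sequence repeats with period 46.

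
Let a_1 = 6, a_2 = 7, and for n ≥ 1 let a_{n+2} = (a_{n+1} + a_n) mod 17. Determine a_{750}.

16

a_1 = 6; a_2 = 7; a_3 = 13; a_4 = 3; a_5 = 16; a_6 = 2; a_7 = 1; a_8 = 3; a_9 = 4; a_{10} = 7; a_{11} = 11; a_{12} = 1; a_{13} = 12; a_{14} = 13; a_{15} = 8; a_{16} = 4; a_{17} = 12; a_{18} = 16; a_{19} = 11; a_{20} = 10; a_{21} = 4; a_{22} = 14; a_{23} = 1; a_{24} = 15; a_{25} = 16; a_{26} = 14; a_{27} = 13; a_{28} = 10; a_{29} = 6; a_{30} = 16; a_{31} = 5; a_{32} = 4; a_{33} = 9; a_{34} = 13; a_{35} = 5; a_{36} = 1; a_{37} = 6; a_{38} = 7.
Since (a_{37}, a_{38}) = (a_1, a_2) = (6, 7) (two consecutive terms determine the rest), the sequence is periodic with period 36.
So a_{750} = a_{1 + ((750-1) mod 36)} = a_{30} = 16.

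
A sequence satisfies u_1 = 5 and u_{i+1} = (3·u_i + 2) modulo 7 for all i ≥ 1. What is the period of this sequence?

Listing terms: u_1 = 5, u_2 = 3, u_3 = 4, u_4 = 0, u_5 = 2, u_6 = 1, u_7 = 5.
The sequence repeats with period 6.

6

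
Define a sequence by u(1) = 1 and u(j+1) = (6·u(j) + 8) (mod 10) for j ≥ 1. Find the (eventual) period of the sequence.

5

u(1) = 1; u(2) = 4; u(3) = 2; u(4) = 0; u(5) = 8; u(6) = 6; u(7) = 4.
Since u(7) = u(2) = 4, the sequence is eventually periodic: after a pre-period of length 1 it cycles with period 5.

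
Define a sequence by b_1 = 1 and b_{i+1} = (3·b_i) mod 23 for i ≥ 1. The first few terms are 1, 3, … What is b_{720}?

Listing terms: b_1 = 1,  b_2 = 3,  b_3 = 9,  b_4 = 4,  b_5 = 12,  b_6 = 13,  b_7 = 16,  b_8 = 2,  b_9 = 6,  b_{10} = 18,  b_{11} = 8,  b_{12} = 1.
Since b_{12} = b_1 = 1, the sequence is periodic with period 11.
So b_{720} = b_{1 + ((720-1) mod 11)} = b_5 = 12.

12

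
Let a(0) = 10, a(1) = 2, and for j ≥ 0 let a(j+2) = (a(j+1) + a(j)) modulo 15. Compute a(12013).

Listing terms: a(0) = 10,  a(1) = 2,  a(2) = 12,  a(3) = 14,  a(4) = 11,  a(5) = 10,  a(6) = 6,  a(7) = 1,  a(8) = 7,  a(9) = 8,  a(10) = 0,  a(11) = 8,  a(12) = 8,  a(13) = 1,  a(14) = 9,  a(15) = 10,  a(16) = 4,  a(17) = 14,  a(18) = 3,  a(19) = 2,  a(20) = 5,  a(21) = 7,  a(22) = 12,  a(23) = 4,  a(24) = 1,  a(25) = 5,  a(26) = 6,  a(27) = 11,  a(28) = 2,  a(29) = 13,  a(30) = 0,  a(31) = 13,  a(32) = 13,  a(33) = 11,  a(34) = 9,  a(35) = 5,  a(36) = 14,  a(37) = 4,  a(38) = 3,  a(39) = 7,  a(40) = 10,  a(41) = 2.
The sequence repeats with period 40.
(12013 - 0) mod 40 = 13, so a(12013) = a(13) = 1.

1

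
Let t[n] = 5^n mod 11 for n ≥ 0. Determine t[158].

t[0] = 1; t[1] = 5; t[2] = 3; t[3] = 4; t[4] = 9; t[5] = 1.
Since t[5] = t[0] = 1, the sequence is periodic with period 5.
(158 - 0) mod 5 = 3, so t[158] = t[3] = 4.

4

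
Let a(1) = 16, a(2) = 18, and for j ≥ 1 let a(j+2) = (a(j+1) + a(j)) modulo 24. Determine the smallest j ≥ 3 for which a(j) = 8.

7

Listing terms: a(1) = 16; a(2) = 18; a(3) = 10; a(4) = 4; a(5) = 14; a(6) = 18; a(7) = 8; a(8) = 2; a(9) = 10; a(10) = 12; a(11) = 22; a(12) = 10; a(13) = 8; a(14) = 18; a(15) = 2; a(16) = 20; a(17) = 22; a(18) = 18; a(19) = 16; a(20) = 10; a(21) = 2; a(22) = 12; a(23) = 14; a(24) = 2; a(25) = 16; a(26) = 18.
The sequence repeats with period 24.
The value 8 first appears (with j ≥ 3) at a(7).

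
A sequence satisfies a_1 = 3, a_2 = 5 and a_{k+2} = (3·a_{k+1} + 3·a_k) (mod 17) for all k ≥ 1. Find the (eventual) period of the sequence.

We have a_1 = 3, a_2 = 5, a_3 = 7, a_4 = 2, a_5 = 10, a_6 = 2, a_7 = 2, a_8 = 12, a_9 = 8, a_{10} = 9, a_{11} = 0, a_{12} = 10, a_{13} = 13, a_{14} = 1, a_{15} = 8, a_{16} = 10, a_{17} = 3, a_{18} = 5.
The sequence repeats with period 16.

16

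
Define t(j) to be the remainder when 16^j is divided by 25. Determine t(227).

We have t(0) = 1; t(1) = 16; t(2) = 6; t(3) = 21; t(4) = 11; t(5) = 1.
The sequence repeats with period 5.
(227 - 0) mod 5 = 2, so t(227) = t(2) = 6.

6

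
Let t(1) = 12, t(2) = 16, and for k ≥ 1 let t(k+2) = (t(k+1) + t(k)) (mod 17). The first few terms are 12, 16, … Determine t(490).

Listing terms: t(1) = 12,  t(2) = 16,  t(3) = 11,  t(4) = 10,  t(5) = 4,  t(6) = 14,  t(7) = 1,  t(8) = 15,  t(9) = 16,  t(10) = 14,  t(11) = 13,  t(12) = 10,  t(13) = 6,  t(14) = 16,  t(15) = 5,  t(16) = 4,  t(17) = 9,  t(18) = 13,  t(19) = 5,  t(20) = 1,  t(21) = 6,  t(22) = 7,  t(23) = 13,  t(24) = 3,  t(25) = 16,  t(26) = 2,  t(27) = 1,  t(28) = 3,  t(29) = 4,  t(30) = 7,  t(31) = 11,  t(32) = 1,  t(33) = 12,  t(34) = 13,  t(35) = 8,  t(36) = 4,  t(37) = 12,  t(38) = 16.
The sequence repeats with period 36.
(490 - 1) mod 36 = 21, so t(490) = t(22) = 7.

7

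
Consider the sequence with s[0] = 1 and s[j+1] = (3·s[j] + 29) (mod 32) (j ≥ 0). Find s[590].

5

Computing terms: s[0] = 1, s[1] = 0, s[2] = 29, s[3] = 20, s[4] = 25, s[5] = 8, s[6] = 21, s[7] = 28, s[8] = 17, s[9] = 16, s[10] = 13, s[11] = 4, s[12] = 9, s[13] = 24, s[14] = 5, s[15] = 12, s[16] = 1.
Since s[16] = s[0] = 1, the sequence is periodic with period 16.
(590 - 0) mod 16 = 14, so s[590] = s[14] = 5.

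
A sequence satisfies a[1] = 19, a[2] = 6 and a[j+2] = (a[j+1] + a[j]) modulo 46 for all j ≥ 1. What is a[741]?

Listing terms: a[1] = 19,  a[2] = 6,  a[3] = 25,  a[4] = 31,  a[5] = 10,  a[6] = 41,  a[7] = 5,  a[8] = 0,  a[9] = 5,  a[10] = 5,  a[11] = 10,  a[12] = 15,  a[13] = 25,  a[14] = 40,  a[15] = 19,  a[16] = 13,  a[17] = 32,  a[18] = 45,  a[19] = 31,  a[20] = 30,  a[21] = 15,  a[22] = 45,  a[23] = 14,  a[24] = 13,  a[25] = 27,  a[26] = 40,  a[27] = 21,  a[28] = 15,  a[29] = 36,  a[30] = 5,  a[31] = 41,  a[32] = 0,  a[33] = 41,  a[34] = 41,  a[35] = 36,  a[36] = 31,  a[37] = 21,  a[38] = 6,  a[39] = 27,  a[40] = 33,  a[41] = 14,  a[42] = 1,  a[43] = 15,  a[44] = 16,  a[45] = 31,  a[46] = 1,  a[47] = 32,  a[48] = 33,  a[49] = 19,  a[50] = 6.
Since (a[49], a[50]) = (a[1], a[2]) = (19, 6) (two consecutive terms determine the rest), the sequence is periodic with period 48.
(741 - 1) mod 48 = 20, so a[741] = a[21] = 15.

15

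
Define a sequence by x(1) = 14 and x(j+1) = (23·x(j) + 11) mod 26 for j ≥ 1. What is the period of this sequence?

We have x(1) = 14,  x(2) = 21,  x(3) = 0,  x(4) = 11,  x(5) = 4,  x(6) = 25,  x(7) = 14.
Since x(7) = x(1) = 14, the sequence is periodic with period 6.

6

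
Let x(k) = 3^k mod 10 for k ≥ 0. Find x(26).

9

x(0) = 1,  x(1) = 3,  x(2) = 9,  x(3) = 7,  x(4) = 1.
The sequence repeats with period 4.
(26 - 0) mod 4 = 2, so x(26) = x(2) = 9.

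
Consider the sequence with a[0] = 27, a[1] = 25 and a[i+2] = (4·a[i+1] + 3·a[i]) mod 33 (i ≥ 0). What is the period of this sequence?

Computing terms: a[0] = 27, a[1] = 25, a[2] = 16, a[3] = 7, a[4] = 10, a[5] = 28, a[6] = 10, a[7] = 25, a[8] = 31, a[9] = 1, a[10] = 31, a[11] = 28, a[12] = 7, a[13] = 13, a[14] = 7, a[15] = 1, a[16] = 25, a[17] = 4, a[18] = 25, a[19] = 13, a[20] = 28, a[21] = 19, a[22] = 28, a[23] = 4, a[24] = 1, a[25] = 16, a[26] = 1, a[27] = 19, a[28] = 13, a[29] = 10, a[30] = 13, a[31] = 16, a[32] = 4, a[33] = 31, a[34] = 4, a[35] = 10, a[36] = 19, a[37] = 7, a[38] = 19, a[39] = 31, a[40] = 16, a[41] = 25, a[42] = 16.
Since (a[41], a[42]) = (a[1], a[2]) = (25, 16) (two consecutive terms determine the rest), the sequence is eventually periodic: after a pre-period of length 1 it cycles with period 40.

40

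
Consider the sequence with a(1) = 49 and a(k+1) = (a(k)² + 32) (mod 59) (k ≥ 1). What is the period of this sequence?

11

Listing terms: a(1) = 49; a(2) = 14; a(3) = 51; a(4) = 37; a(5) = 44; a(6) = 21; a(7) = 1; a(8) = 33; a(9) = 0; a(10) = 32; a(11) = 53; a(12) = 9; a(13) = 54; a(14) = 57; a(15) = 36; a(16) = 30; a(17) = 47; a(18) = 58; a(19) = 33.
Since a(19) = a(8) = 33, the sequence is eventually periodic: after a pre-period of length 7 it cycles with period 11.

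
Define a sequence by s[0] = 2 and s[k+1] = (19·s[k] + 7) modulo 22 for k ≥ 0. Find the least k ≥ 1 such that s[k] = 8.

s[0] = 2,  s[1] = 1,  s[2] = 4,  s[3] = 17,  s[4] = 0,  s[5] = 7,  s[6] = 8,  s[7] = 5,  s[8] = 14,  s[9] = 9,  s[10] = 2.
Since s[10] = s[0] = 2, the sequence is periodic with period 10.
The value 8 first appears (with k ≥ 1) at s[6].

6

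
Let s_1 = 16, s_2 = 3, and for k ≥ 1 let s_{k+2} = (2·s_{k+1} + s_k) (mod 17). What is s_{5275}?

12

Computing terms: s_1 = 16,  s_2 = 3,  s_3 = 5,  s_4 = 13,  s_5 = 14,  s_6 = 7,  s_7 = 11,  s_8 = 12,  s_9 = 1,  s_{10} = 14,  s_{11} = 12,  s_{12} = 4,  s_{13} = 3,  s_{14} = 10,  s_{15} = 6,  s_{16} = 5,  s_{17} = 16,  s_{18} = 3.
The sequence repeats with period 16.
(5275 - 1) mod 16 = 10, so s_{5275} = s_{11} = 12.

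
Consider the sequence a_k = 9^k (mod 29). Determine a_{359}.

6

Computing terms: a_1 = 9, a_2 = 23, a_3 = 4, a_4 = 7, a_5 = 5, a_6 = 16, a_7 = 28, a_8 = 20, a_9 = 6, a_{10} = 25, a_{11} = 22, a_{12} = 24, a_{13} = 13, a_{14} = 1, a_{15} = 9.
The sequence repeats with period 14.
(359 - 1) mod 14 = 8, so a_{359} = a_9 = 6.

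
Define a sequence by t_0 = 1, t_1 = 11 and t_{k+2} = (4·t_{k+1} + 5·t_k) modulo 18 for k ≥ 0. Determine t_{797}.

t_0 = 1, t_1 = 11, t_2 = 13, t_3 = 17, t_4 = 7, t_5 = 5, t_6 = 1, t_7 = 11.
Since (t_6, t_7) = (t_0, t_1) = (1, 11) (two consecutive terms determine the rest), the sequence is periodic with period 6.
(797 - 0) mod 6 = 5, so t_{797} = t_5 = 5.

5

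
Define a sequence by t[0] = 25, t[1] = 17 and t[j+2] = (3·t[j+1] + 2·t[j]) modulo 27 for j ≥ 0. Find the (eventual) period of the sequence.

t[0] = 25, t[1] = 17, t[2] = 20, t[3] = 13, t[4] = 25, t[5] = 20, t[6] = 2, t[7] = 19, t[8] = 7, t[9] = 5, t[10] = 2, t[11] = 16, t[12] = 25, t[13] = 26, t[14] = 20, t[15] = 4, t[16] = 25, t[17] = 2, t[18] = 2, t[19] = 10, t[20] = 7, t[21] = 14, t[22] = 2, t[23] = 7, t[24] = 25, t[25] = 8, t[26] = 20, t[27] = 22, t[28] = 25, t[29] = 11, t[30] = 2, t[31] = 1, t[32] = 7, t[33] = 23, t[34] = 2, t[35] = 25, t[36] = 25, t[37] = 17.
The sequence repeats with period 36.

36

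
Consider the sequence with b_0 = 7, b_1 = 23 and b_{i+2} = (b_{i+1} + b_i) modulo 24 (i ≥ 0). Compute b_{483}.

5

Listing terms: b_0 = 7, b_1 = 23, b_2 = 6, b_3 = 5, b_4 = 11, b_5 = 16, b_6 = 3, b_7 = 19, b_8 = 22, b_9 = 17, b_{10} = 15, b_{11} = 8, b_{12} = 23, b_{13} = 7, b_{14} = 6, b_{15} = 13, b_{16} = 19, b_{17} = 8, b_{18} = 3, b_{19} = 11, b_{20} = 14, b_{21} = 1, b_{22} = 15, b_{23} = 16, b_{24} = 7, b_{25} = 23.
Since (b_{24}, b_{25}) = (b_0, b_1) = (7, 23) (two consecutive terms determine the rest), the sequence is periodic with period 24.
So b_{483} = b_{0 + ((483-0) mod 24)} = b_3 = 5.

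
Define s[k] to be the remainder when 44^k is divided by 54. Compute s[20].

s[1] = 44; s[2] = 46; s[3] = 26; s[4] = 10; s[5] = 8; s[6] = 28; s[7] = 44.
The sequence repeats with period 6.
So s[20] = s[1 + ((20-1) mod 6)] = s[2] = 46.

46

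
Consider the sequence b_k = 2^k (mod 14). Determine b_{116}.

4

Computing terms: b_1 = 2,  b_2 = 4,  b_3 = 8,  b_4 = 2.
Since b_4 = b_1 = 2, the sequence is periodic with period 3.
So b_{116} = b_{1 + ((116-1) mod 3)} = b_2 = 4.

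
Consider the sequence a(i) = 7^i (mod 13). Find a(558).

12

a(0) = 1,  a(1) = 7,  a(2) = 10,  a(3) = 5,  a(4) = 9,  a(5) = 11,  a(6) = 12,  a(7) = 6,  a(8) = 3,  a(9) = 8,  a(10) = 4,  a(11) = 2,  a(12) = 1.
The sequence repeats with period 12.
So a(558) = a(0 + ((558-0) mod 12)) = a(6) = 12.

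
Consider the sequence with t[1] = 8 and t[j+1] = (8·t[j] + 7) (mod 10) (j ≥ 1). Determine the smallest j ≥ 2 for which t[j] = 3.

We have t[1] = 8,  t[2] = 1,  t[3] = 5,  t[4] = 7,  t[5] = 3,  t[6] = 1.
Since t[6] = t[2] = 1, the sequence is eventually periodic: after a pre-period of length 1 it cycles with period 4.
The value 3 first appears (with j ≥ 2) at t[5].

5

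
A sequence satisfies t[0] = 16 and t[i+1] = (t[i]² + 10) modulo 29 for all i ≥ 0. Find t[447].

17

Computing terms: t[0] = 16,  t[1] = 5,  t[2] = 6,  t[3] = 17,  t[4] = 9,  t[5] = 4,  t[6] = 26,  t[7] = 19,  t[8] = 23,  t[9] = 17.
Since t[9] = t[3] = 17, the sequence is eventually periodic: after a pre-period of length 3 it cycles with period 6.
For i ≥ 3, t[i] depends only on (i - 3) mod 6. (447 - 3) mod 6 = 0, so t[447] = t[3] = 17.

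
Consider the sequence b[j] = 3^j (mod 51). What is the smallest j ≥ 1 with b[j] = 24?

Listing terms: b[0] = 1,  b[1] = 3,  b[2] = 9,  b[3] = 27,  b[4] = 30,  b[5] = 39,  b[6] = 15,  b[7] = 45,  b[8] = 33,  b[9] = 48,  b[10] = 42,  b[11] = 24,  b[12] = 21,  b[13] = 12,  b[14] = 36,  b[15] = 6,  b[16] = 18,  b[17] = 3.
Since b[17] = b[1] = 3, the sequence is eventually periodic: after a pre-period of length 1 it cycles with period 16.
The value 24 first appears (with j ≥ 1) at b[11].

11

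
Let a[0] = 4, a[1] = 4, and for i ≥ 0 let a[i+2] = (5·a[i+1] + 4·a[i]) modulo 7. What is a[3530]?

We have a[0] = 4; a[1] = 4; a[2] = 1; a[3] = 0; a[4] = 4; a[5] = 6; a[6] = 4; a[7] = 2; a[8] = 5; a[9] = 5; a[10] = 3; a[11] = 0; a[12] = 5; a[13] = 4; a[14] = 5; a[15] = 6; a[16] = 1; a[17] = 1; a[18] = 2; a[19] = 0; a[20] = 1; a[21] = 5; a[22] = 1; a[23] = 4; a[24] = 3; a[25] = 3; a[26] = 6; a[27] = 0; a[28] = 3; a[29] = 1; a[30] = 3; a[31] = 5; a[32] = 2; a[33] = 2; a[34] = 4; a[35] = 0; a[36] = 2; a[37] = 3; a[38] = 2; a[39] = 1; a[40] = 6; a[41] = 6; a[42] = 5; a[43] = 0; a[44] = 6; a[45] = 2; a[46] = 6; a[47] = 3; a[48] = 4; a[49] = 4.
The sequence repeats with period 48.
So a[3530] = a[0 + ((3530-0) mod 48)] = a[26] = 6.

6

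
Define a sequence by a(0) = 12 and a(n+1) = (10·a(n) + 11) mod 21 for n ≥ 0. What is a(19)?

Listing terms: a(0) = 12, a(1) = 5, a(2) = 19, a(3) = 12.
Since a(3) = a(0) = 12, the sequence is periodic with period 3.
So a(19) = a(0 + ((19-0) mod 3)) = a(1) = 5.

5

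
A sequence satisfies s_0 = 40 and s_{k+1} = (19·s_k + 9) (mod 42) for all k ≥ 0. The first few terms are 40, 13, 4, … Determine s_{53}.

Listing terms: s_0 = 40, s_1 = 13, s_2 = 4, s_3 = 1, s_4 = 28, s_5 = 37, s_6 = 40.
Since s_6 = s_0 = 40, the sequence is periodic with period 6.
So s_{53} = s_{0 + ((53-0) mod 6)} = s_5 = 37.

37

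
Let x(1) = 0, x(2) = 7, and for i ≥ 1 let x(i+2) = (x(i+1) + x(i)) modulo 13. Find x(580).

Computing terms: x(1) = 0, x(2) = 7, x(3) = 7, x(4) = 1, x(5) = 8, x(6) = 9, x(7) = 4, x(8) = 0, x(9) = 4, x(10) = 4, x(11) = 8, x(12) = 12, x(13) = 7, x(14) = 6, x(15) = 0, x(16) = 6, x(17) = 6, x(18) = 12, x(19) = 5, x(20) = 4, x(21) = 9, x(22) = 0, x(23) = 9, x(24) = 9, x(25) = 5, x(26) = 1, x(27) = 6, x(28) = 7, x(29) = 0, x(30) = 7.
Since (x(29), x(30)) = (x(1), x(2)) = (0, 7) (two consecutive terms determine the rest), the sequence is periodic with period 28.
So x(580) = x(1 + ((580-1) mod 28)) = x(20) = 4.

4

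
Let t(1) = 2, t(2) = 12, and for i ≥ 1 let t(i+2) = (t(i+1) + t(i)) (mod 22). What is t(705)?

18

We have t(1) = 2; t(2) = 12; t(3) = 14; t(4) = 4; t(5) = 18; t(6) = 0; t(7) = 18; t(8) = 18; t(9) = 14; t(10) = 10; t(11) = 2; t(12) = 12.
Since (t(11), t(12)) = (t(1), t(2)) = (2, 12) (two consecutive terms determine the rest), the sequence is periodic with period 10.
(705 - 1) mod 10 = 4, so t(705) = t(5) = 18.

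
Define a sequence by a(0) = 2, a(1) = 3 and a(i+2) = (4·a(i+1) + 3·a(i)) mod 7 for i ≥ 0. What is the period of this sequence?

Computing terms: a(0) = 2, a(1) = 3, a(2) = 4, a(3) = 4, a(4) = 0, a(5) = 5, a(6) = 6, a(7) = 4, a(8) = 6, a(9) = 1, a(10) = 1, a(11) = 0, a(12) = 3, a(13) = 5, a(14) = 1, a(15) = 5, a(16) = 2, a(17) = 2, a(18) = 0, a(19) = 6, a(20) = 3, a(21) = 2, a(22) = 3.
Since (a(21), a(22)) = (a(0), a(1)) = (2, 3) (two consecutive terms determine the rest), the sequence is periodic with period 21.

21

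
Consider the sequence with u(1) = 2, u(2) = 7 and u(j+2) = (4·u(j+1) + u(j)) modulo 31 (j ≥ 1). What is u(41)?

2

Computing terms: u(1) = 2,  u(2) = 7,  u(3) = 30,  u(4) = 3,  u(5) = 11,  u(6) = 16,  u(7) = 13,  u(8) = 6,  u(9) = 6,  u(10) = 30,  u(11) = 2,  u(12) = 7.
Since (u(11), u(12)) = (u(1), u(2)) = (2, 7) (two consecutive terms determine the rest), the sequence is periodic with period 10.
(41 - 1) mod 10 = 0, so u(41) = u(1) = 2.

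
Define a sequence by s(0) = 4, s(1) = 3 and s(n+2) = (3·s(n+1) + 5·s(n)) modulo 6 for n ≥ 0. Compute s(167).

3

We have s(0) = 4,  s(1) = 3,  s(2) = 5,  s(3) = 0,  s(4) = 1,  s(5) = 3,  s(6) = 2,  s(7) = 3,  s(8) = 1,  s(9) = 0,  s(10) = 5,  s(11) = 3,  s(12) = 4,  s(13) = 3.
The sequence repeats with period 12.
So s(167) = s(0 + ((167-0) mod 12)) = s(11) = 3.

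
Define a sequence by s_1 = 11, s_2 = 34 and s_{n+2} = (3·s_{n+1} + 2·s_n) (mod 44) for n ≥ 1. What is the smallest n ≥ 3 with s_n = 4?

21

s_1 = 11, s_2 = 34, s_3 = 36, s_4 = 0, s_5 = 28, s_6 = 40, s_7 = 0, s_8 = 36, s_9 = 20, s_{10} = 0, s_{11} = 40, s_{12} = 32, s_{13} = 0, s_{14} = 20, s_{15} = 16, s_{16} = 0, s_{17} = 32, s_{18} = 8, s_{19} = 0, s_{20} = 16, s_{21} = 4, s_{22} = 0, s_{23} = 8, s_{24} = 24, s_{25} = 0, s_{26} = 4, s_{27} = 12, s_{28} = 0, s_{29} = 24, s_{30} = 28, s_{31} = 0, s_{32} = 12, s_{33} = 36, s_{34} = 0.
Since (s_{33}, s_{34}) = (s_3, s_4) = (36, 0) (two consecutive terms determine the rest), the sequence is eventually periodic: after a pre-period of length 2 it cycles with period 30.
The value 4 first appears (with n ≥ 3) at s_{21}.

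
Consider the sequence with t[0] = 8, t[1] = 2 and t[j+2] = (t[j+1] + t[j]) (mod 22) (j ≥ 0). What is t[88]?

t[0] = 8, t[1] = 2, t[2] = 10, t[3] = 12, t[4] = 0, t[5] = 12, t[6] = 12, t[7] = 2, t[8] = 14, t[9] = 16, t[10] = 8, t[11] = 2.
Since (t[10], t[11]) = (t[0], t[1]) = (8, 2) (two consecutive terms determine the rest), the sequence is periodic with period 10.
(88 - 0) mod 10 = 8, so t[88] = t[8] = 14.

14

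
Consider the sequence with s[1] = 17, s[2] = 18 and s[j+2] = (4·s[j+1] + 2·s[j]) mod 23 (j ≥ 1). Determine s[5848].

20

Listing terms: s[1] = 17,  s[2] = 18,  s[3] = 14,  s[4] = 0,  s[5] = 5,  s[6] = 20,  s[7] = 21,  s[8] = 9,  s[9] = 9,  s[10] = 8,  s[11] = 4,  s[12] = 9,  s[13] = 21,  s[14] = 10,  s[15] = 13,  s[16] = 3,  s[17] = 15,  s[18] = 20,  s[19] = 18,  s[20] = 20,  s[21] = 1,  s[22] = 21,  s[23] = 17,  s[24] = 18.
Since (s[23], s[24]) = (s[1], s[2]) = (17, 18) (two consecutive terms determine the rest), the sequence is periodic with period 22.
So s[5848] = s[1 + ((5848-1) mod 22)] = s[18] = 20.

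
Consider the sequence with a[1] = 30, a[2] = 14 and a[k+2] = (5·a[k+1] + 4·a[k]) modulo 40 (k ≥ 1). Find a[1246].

14

a[1] = 30,  a[2] = 14,  a[3] = 30,  a[4] = 6,  a[5] = 30,  a[6] = 14.
Since (a[5], a[6]) = (a[1], a[2]) = (30, 14) (two consecutive terms determine the rest), the sequence is periodic with period 4.
(1246 - 1) mod 4 = 1, so a[1246] = a[2] = 14.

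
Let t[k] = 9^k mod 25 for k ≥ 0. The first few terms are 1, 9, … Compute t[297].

Computing terms: t[0] = 1, t[1] = 9, t[2] = 6, t[3] = 4, t[4] = 11, t[5] = 24, t[6] = 16, t[7] = 19, t[8] = 21, t[9] = 14, t[10] = 1.
Since t[10] = t[0] = 1, the sequence is periodic with period 10.
So t[297] = t[0 + ((297-0) mod 10)] = t[7] = 19.

19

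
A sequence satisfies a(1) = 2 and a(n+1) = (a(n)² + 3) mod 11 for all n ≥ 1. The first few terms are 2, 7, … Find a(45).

8

Listing terms: a(1) = 2,  a(2) = 7,  a(3) = 8,  a(4) = 1,  a(5) = 4,  a(6) = 8.
Since a(6) = a(3) = 8, the sequence is eventually periodic: after a pre-period of length 2 it cycles with period 3.
For n ≥ 3, a(n) depends only on (n - 3) mod 3. (45 - 3) mod 3 = 0, so a(45) = a(3) = 8.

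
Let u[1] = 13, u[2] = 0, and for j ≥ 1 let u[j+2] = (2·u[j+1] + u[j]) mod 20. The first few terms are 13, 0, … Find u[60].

14

Computing terms: u[1] = 13, u[2] = 0, u[3] = 13, u[4] = 6, u[5] = 5, u[6] = 16, u[7] = 17, u[8] = 10, u[9] = 17, u[10] = 4, u[11] = 5, u[12] = 14, u[13] = 13, u[14] = 0.
The sequence repeats with period 12.
(60 - 1) mod 12 = 11, so u[60] = u[12] = 14.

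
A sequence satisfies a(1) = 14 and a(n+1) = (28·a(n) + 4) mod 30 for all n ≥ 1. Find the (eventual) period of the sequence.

12

a(1) = 14; a(2) = 6; a(3) = 22; a(4) = 20; a(5) = 24; a(6) = 16; a(7) = 2; a(8) = 0; a(9) = 4; a(10) = 26; a(11) = 12; a(12) = 10; a(13) = 14.
Since a(13) = a(1) = 14, the sequence is periodic with period 12.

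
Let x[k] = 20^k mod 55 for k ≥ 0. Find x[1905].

Computing terms: x[0] = 1; x[1] = 20; x[2] = 15; x[3] = 25; x[4] = 5; x[5] = 45; x[6] = 20.
Since x[6] = x[1] = 20, the sequence is eventually periodic: after a pre-period of length 1 it cycles with period 5.
For k ≥ 1, x[k] depends only on (k - 1) mod 5. (1905 - 1) mod 5 = 4, so x[1905] = x[5] = 45.

45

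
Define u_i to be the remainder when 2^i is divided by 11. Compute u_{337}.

7

Computing terms: u_0 = 1,  u_1 = 2,  u_2 = 4,  u_3 = 8,  u_4 = 5,  u_5 = 10,  u_6 = 9,  u_7 = 7,  u_8 = 3,  u_9 = 6,  u_{10} = 1.
Since u_{10} = u_0 = 1, the sequence is periodic with period 10.
(337 - 0) mod 10 = 7, so u_{337} = u_7 = 7.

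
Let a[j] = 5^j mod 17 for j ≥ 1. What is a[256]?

Listing terms: a[1] = 5,  a[2] = 8,  a[3] = 6,  a[4] = 13,  a[5] = 14,  a[6] = 2,  a[7] = 10,  a[8] = 16,  a[9] = 12,  a[10] = 9,  a[11] = 11,  a[12] = 4,  a[13] = 3,  a[14] = 15,  a[15] = 7,  a[16] = 1,  a[17] = 5.
The sequence repeats with period 16.
So a[256] = a[1 + ((256-1) mod 16)] = a[16] = 1.

1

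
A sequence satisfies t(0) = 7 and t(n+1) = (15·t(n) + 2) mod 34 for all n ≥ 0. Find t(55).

23

Computing terms: t(0) = 7; t(1) = 5; t(2) = 9; t(3) = 1; t(4) = 17; t(5) = 19; t(6) = 15; t(7) = 23; t(8) = 7.
The sequence repeats with period 8.
(55 - 0) mod 8 = 7, so t(55) = t(7) = 23.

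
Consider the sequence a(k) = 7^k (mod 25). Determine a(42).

We have a(1) = 7, a(2) = 24, a(3) = 18, a(4) = 1, a(5) = 7.
Since a(5) = a(1) = 7, the sequence is periodic with period 4.
So a(42) = a(1 + ((42-1) mod 4)) = a(2) = 24.

24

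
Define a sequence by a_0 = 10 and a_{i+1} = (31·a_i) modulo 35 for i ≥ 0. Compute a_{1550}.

20

Listing terms: a_0 = 10,  a_1 = 30,  a_2 = 20,  a_3 = 25,  a_4 = 5,  a_5 = 15,  a_6 = 10.
Since a_6 = a_0 = 10, the sequence is periodic with period 6.
(1550 - 0) mod 6 = 2, so a_{1550} = a_2 = 20.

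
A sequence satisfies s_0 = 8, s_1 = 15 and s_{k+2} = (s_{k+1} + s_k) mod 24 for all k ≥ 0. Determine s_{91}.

11

Listing terms: s_0 = 8,  s_1 = 15,  s_2 = 23,  s_3 = 14,  s_4 = 13,  s_5 = 3,  s_6 = 16,  s_7 = 19,  s_8 = 11,  s_9 = 6,  s_{10} = 17,  s_{11} = 23,  s_{12} = 16,  s_{13} = 15,  s_{14} = 7,  s_{15} = 22,  s_{16} = 5,  s_{17} = 3,  s_{18} = 8,  s_{19} = 11,  s_{20} = 19,  s_{21} = 6,  s_{22} = 1,  s_{23} = 7,  s_{24} = 8,  s_{25} = 15.
The sequence repeats with period 24.
(91 - 0) mod 24 = 19, so s_{91} = s_{19} = 11.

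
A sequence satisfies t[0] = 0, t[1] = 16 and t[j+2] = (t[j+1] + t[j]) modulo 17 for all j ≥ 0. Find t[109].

16

We have t[0] = 0, t[1] = 16, t[2] = 16, t[3] = 15, t[4] = 14, t[5] = 12, t[6] = 9, t[7] = 4, t[8] = 13, t[9] = 0, t[10] = 13, t[11] = 13, t[12] = 9, t[13] = 5, t[14] = 14, t[15] = 2, t[16] = 16, t[17] = 1, t[18] = 0, t[19] = 1, t[20] = 1, t[21] = 2, t[22] = 3, t[23] = 5, t[24] = 8, t[25] = 13, t[26] = 4, t[27] = 0, t[28] = 4, t[29] = 4, t[30] = 8, t[31] = 12, t[32] = 3, t[33] = 15, t[34] = 1, t[35] = 16, t[36] = 0, t[37] = 16.
The sequence repeats with period 36.
(109 - 0) mod 36 = 1, so t[109] = t[1] = 16.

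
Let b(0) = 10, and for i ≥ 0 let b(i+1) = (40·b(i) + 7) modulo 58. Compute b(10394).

We have b(0) = 10; b(1) = 1; b(2) = 47; b(3) = 31; b(4) = 29; b(5) = 7; b(6) = 55; b(7) = 3; b(8) = 11; b(9) = 41; b(10) = 23; b(11) = 57; b(12) = 25; b(13) = 21; b(14) = 35; b(15) = 15; b(16) = 27; b(17) = 43; b(18) = 45; b(19) = 9; b(20) = 19; b(21) = 13; b(22) = 5; b(23) = 33; b(24) = 51; b(25) = 17; b(26) = 49; b(27) = 53; b(28) = 39; b(29) = 1.
Since b(29) = b(1) = 1, the sequence is eventually periodic: after a pre-period of length 1 it cycles with period 28.
For i ≥ 1, b(i) depends only on (i - 1) mod 28. (10394 - 1) mod 28 = 5, so b(10394) = b(6) = 55.

55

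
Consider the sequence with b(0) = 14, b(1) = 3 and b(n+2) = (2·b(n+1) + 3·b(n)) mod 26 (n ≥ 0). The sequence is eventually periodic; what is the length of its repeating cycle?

We have b(0) = 14; b(1) = 3; b(2) = 22; b(3) = 1; b(4) = 16; b(5) = 9; b(6) = 14; b(7) = 3.
Since (b(6), b(7)) = (b(0), b(1)) = (14, 3) (two consecutive terms determine the rest), the sequence is periodic with period 6.

6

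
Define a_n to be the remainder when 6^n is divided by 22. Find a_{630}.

Computing terms: a_0 = 1; a_1 = 6; a_2 = 14; a_3 = 18; a_4 = 20; a_5 = 10; a_6 = 16; a_7 = 8; a_8 = 4; a_9 = 2; a_{10} = 12; a_{11} = 6.
Since a_{11} = a_1 = 6, the sequence is eventually periodic: after a pre-period of length 1 it cycles with period 10.
For n ≥ 1, a_n depends only on (n - 1) mod 10. (630 - 1) mod 10 = 9, so a_{630} = a_{10} = 12.

12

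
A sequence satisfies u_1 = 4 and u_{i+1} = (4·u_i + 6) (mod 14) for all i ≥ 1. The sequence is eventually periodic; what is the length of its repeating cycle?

We have u_1 = 4; u_2 = 8; u_3 = 10; u_4 = 4.
Since u_4 = u_1 = 4, the sequence is periodic with period 3.

3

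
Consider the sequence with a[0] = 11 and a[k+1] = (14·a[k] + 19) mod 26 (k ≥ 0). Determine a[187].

Listing terms: a[0] = 11; a[1] = 17; a[2] = 23; a[3] = 3; a[4] = 9; a[5] = 15; a[6] = 21; a[7] = 1; a[8] = 7; a[9] = 13; a[10] = 19; a[11] = 25; a[12] = 5; a[13] = 11.
Since a[13] = a[0] = 11, the sequence is periodic with period 13.
(187 - 0) mod 13 = 5, so a[187] = a[5] = 15.

15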